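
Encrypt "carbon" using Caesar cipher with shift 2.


Word: "carbon"
Shift: 2
Each letter → (letter + shift) mod 26:
  'c' (2) + 2 = 4 → 'e'
  'a' (0) + 2 = 2 → 'c'
  'r' (17) + 2 = 19 → 't'
  'b' (1) + 2 = 3 → 'd'
  'o' (14) + 2 = 16 → 'q'
  'n' (13) + 2 = 15 → 'p'
Result = "ectdqp"


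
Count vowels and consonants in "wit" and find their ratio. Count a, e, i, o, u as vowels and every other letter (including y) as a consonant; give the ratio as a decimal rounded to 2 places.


Word: "wit"
Vowels (a,e,i,o,u): 1
Consonants: 2
Ratio = 1/2
= 0.50


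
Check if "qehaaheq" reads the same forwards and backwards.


Word: "qehaaheq"
Reversed: "qehaaheq"
Forward == Backward? qehaaheq == qehaaheq
Palindrome = Yes


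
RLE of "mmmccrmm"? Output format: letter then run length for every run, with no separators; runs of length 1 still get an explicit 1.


String: "mmmccrmm"
Scanning for consecutive runs:
  'm' x 3
  'c' x 2
  'r' x 1
  'm' x 2
RLE = "m3c2r1m2"


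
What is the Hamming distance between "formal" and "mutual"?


Comparing character by character (same length = 6):
  Pos 0: 'f' vs 'm' !=
  Pos 1: 'o' vs 'u' !=
  Pos 2: 'r' vs 't' !=
  Pos 3: 'm' vs 'u' !=
  Pos 4: 'a' vs 'a' =
  Pos 5: 'l' vs 'l' =
Hamming distance = 4


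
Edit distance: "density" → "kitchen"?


Word 1: "density" (length 7)
Word 2: "kitchen" (length 7)
One optimal edit sequence (insert/delete/substitute each cost 1):
  1. substitute 'd' -> 'k'  (+1)
  2. substitute 'e' -> 'i'  (+1)
  3. substitute 'n' -> 't'  (+1)
  4. substitute 's' -> 'c'  (+1)
  5. substitute 'i' -> 'h'  (+1)
  6. substitute 't' -> 'e'  (+1)
  7. substitute 'y' -> 'n'  (+1)
Total edit operations: 7
Edit distance = 7


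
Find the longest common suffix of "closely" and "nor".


Word 1: "closely"
Word 2: "nor"
Comparing from end:
  Pos -1: 'y' != 'r' (stop)
LCS = "" (length 0)


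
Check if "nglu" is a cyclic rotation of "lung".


Word: "lung", Candidate: "nglu"
Method: check if candidate is substring of word+word
"lunglung" contains "nglu"? Yes
Is rotation = Yes


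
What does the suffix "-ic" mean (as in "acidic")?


Suffix: -ic
As in: acidic -> acid + -ic
Meaning = relating to


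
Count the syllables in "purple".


Word: "purple"
Syllable breakdown: pur · ple
Counting: 2 parts
= 2 syllables


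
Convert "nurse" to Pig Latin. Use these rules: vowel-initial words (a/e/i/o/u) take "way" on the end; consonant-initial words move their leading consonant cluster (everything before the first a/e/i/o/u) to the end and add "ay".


Word: "nurse"
Starts with consonant(s) → move to end, add 'ay'
Consonant cluster: "n"
Pig Latin = "ursenay"


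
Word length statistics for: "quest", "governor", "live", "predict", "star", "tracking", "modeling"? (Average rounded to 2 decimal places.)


Lengths: "quest"=5, "governor"=8, "live"=4, "predict"=7, "star"=4, "tracking"=8, "modeling"=8
Sum = 44, Count = 7
Average = 44/7 = 6.29
= avg=6.29, min=4, max=8


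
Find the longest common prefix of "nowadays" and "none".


Word 1: "nowadays"
Word 2: "none"
Comparing from start:
  Pos 0: 'n' == 'n'
  Pos 1: 'o' == 'o'
  Pos 2: 'w' != 'n' (stop)
LCP = "no" (length 2)


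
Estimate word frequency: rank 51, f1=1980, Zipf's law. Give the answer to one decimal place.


Zipf's law: f(r) = f(1) / r
f(1) = 1980
f(51) = 1980 / 51
= 38.8 occurrences


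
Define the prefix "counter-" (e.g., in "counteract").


Prefix: counter-
Example: counteract (counter- + act)
Meaning = against / opposite


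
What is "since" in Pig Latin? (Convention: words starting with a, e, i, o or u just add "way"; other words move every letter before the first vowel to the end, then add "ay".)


Word: "since"
Starts with consonant(s) → move to end, add 'ay'
Consonant cluster: "s"
Pig Latin = "incesay"


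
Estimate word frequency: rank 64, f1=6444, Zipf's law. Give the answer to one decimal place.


Zipf's law: f(r) = f(1) / r
f(1) = 6444
f(64) = 6444 / 64
= 100.7 occurrences


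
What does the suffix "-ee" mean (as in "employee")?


Suffix: -ee
Example: employee (employ + -ee)
Meaning = one who receives


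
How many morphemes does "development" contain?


Word: "development"
Morphemes: develop + -ment
Each morpheme carries meaning
= 2 morphemes


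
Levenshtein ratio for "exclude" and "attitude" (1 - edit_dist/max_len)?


Word 1: "exclude" (length 7)
Word 2: "attitude" (length 8)
One optimal edit sequence:
  1. insert 'a'  (+1)
  2. substitute 'e' -> 't'  (+1)
  3. substitute 'x' -> 't'  (+1)
  4. substitute 'c' -> 'i'  (+1)
  5. substitute 'l' -> 't'  (+1)
  6. keep 'u'
  7. keep 'd'
  8. keep 'e'
Edit distance = 5
Max length = max(7, 8) = 8
Similarity = 1 - 5/8
= 0.3750


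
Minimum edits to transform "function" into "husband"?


Word 1: "function" (length 8)
Word 2: "husband" (length 7)
One optimal edit sequence (insert/delete/substitute each cost 1):
  1. substitute 'f' -> 'h'  (+1)
  2. keep 'u'
  3. delete 'n'  (+1)
  4. substitute 'c' -> 's'  (+1)
  5. substitute 't' -> 'b'  (+1)
  6. substitute 'i' -> 'a'  (+1)
  7. substitute 'o' -> 'n'  (+1)
  8. substitute 'n' -> 'd'  (+1)
Total edit operations: 7
Edit distance = 7


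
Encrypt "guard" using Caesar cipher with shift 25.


Word: "guard"
Shift: 25
Each letter → (letter + shift) mod 26:
  'g' (6) + 25 = 5 → 'f'
  'u' (20) + 25 = 19 → 't'
  'a' (0) + 25 = 25 → 'z'
  'r' (17) + 25 = 16 → 'q'
  'd' (3) + 25 = 2 → 'c'
Result = "ftzqc"


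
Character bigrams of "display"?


Word: "display" (length 7)
Number of bigrams = 7 - 2 + 1 = 6
  Position 0: "di"
  Position 1: "is"
  Position 2: "sp"
  Position 3: "pl"
  Position 4: "la"
  Position 5: "ay"
Bigrams = "di", "is", "sp", "pl", "la", "ay"


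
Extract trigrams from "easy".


Word: "easy" (length 4)
Number of trigrams = 4 - 3 + 1 = 2
  Position 0: "eas"
  Position 1: "asy"
Trigrams = "eas", "asy"


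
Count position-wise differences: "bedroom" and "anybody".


Comparing character by character (same length = 7):
  Pos 0: 'b' vs 'a' !=
  Pos 1: 'e' vs 'n' !=
  Pos 2: 'd' vs 'y' !=
  Pos 3: 'r' vs 'b' !=
  Pos 4: 'o' vs 'o' =
  Pos 5: 'o' vs 'd' !=
  Pos 6: 'm' vs 'y' !=
Hamming distance = 6


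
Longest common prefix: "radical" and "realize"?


Word 1: "radical"
Word 2: "realize"
Comparing from start:
  Pos 0: 'r' == 'r'
  Pos 1: 'a' != 'e' (stop)
LCP = "r" (length 1)


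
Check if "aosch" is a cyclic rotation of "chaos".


Word: "chaos", Candidate: "aosch"
Method: check if candidate is substring of word+word
"chaoschaos" contains "aosch"? Yes
Is rotation = Yes


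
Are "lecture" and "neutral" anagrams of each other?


Word 1: "lecture" → sorted: ceelrtu
Word 2: "neutral" → sorted: aelnrtu
Same letters? ceelrtu != aelnrtu
Anagram = No


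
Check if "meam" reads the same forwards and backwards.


Word: "meam"
Reversed: "maem"
Forward == Backward? meam != maem
Palindrome = No


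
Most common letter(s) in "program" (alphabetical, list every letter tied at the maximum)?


Word: "program"
Letter counts:
  'a': 1
  'g': 1
  'm': 1
  'o': 1
  'p': 1
  'r': 2
Maximum count = 2
Most frequent = 'r' (2 times each)


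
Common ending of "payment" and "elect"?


Word 1: "payment"
Word 2: "elect"
Comparing from end:
  Pos -1: 't' == 't'
  Pos -2: 'n' != 'c' (stop)
LCS = "t" (length 1)


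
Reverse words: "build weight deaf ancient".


Original: "build weight deaf ancient"
Words (1..n): build | weight | deaf | ancient
Reversed (n..1): ancient | deaf | weight | build
Result = "ancient deaf weight build"


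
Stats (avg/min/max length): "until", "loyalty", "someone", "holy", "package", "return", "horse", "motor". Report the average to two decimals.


Lengths: "until"=5, "loyalty"=7, "someone"=7, "holy"=4, "package"=7, "return"=6, "horse"=5, "motor"=5
Sum = 46, Count = 8
Average = 46/8 = 5.75
= avg=5.75, min=4, max=7


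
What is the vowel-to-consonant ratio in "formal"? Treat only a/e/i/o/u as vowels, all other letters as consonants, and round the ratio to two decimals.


Word: "formal"
Vowels (a,e,i,o,u): 2
Consonants: 4
Ratio = 2/4
= 0.50


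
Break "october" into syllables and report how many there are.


Word: "october"
Syllable breakdown: oc · to · ber
Counting: 3 parts
= 3 syllables


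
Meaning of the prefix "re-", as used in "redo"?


Prefix: re-
Example: redo (re- + do)
Meaning = again


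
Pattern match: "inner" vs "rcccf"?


Pattern of "inner": [0, 1, 1, 2, 3]
Pattern of "rcccf": [0, 1, 1, 1, 2]
Patterns do not match
Same pattern = No


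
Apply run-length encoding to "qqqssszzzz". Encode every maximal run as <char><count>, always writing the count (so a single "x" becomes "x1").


String: "qqqssszzzz"
Scanning for consecutive runs:
  'q' x 3
  's' x 3
  'z' x 4
RLE = "q3s3z4"


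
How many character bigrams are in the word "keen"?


Word: "keen" (length 4)
Number of 2-grams = length - 2 + 1 = 4 - 2 + 1
= 3


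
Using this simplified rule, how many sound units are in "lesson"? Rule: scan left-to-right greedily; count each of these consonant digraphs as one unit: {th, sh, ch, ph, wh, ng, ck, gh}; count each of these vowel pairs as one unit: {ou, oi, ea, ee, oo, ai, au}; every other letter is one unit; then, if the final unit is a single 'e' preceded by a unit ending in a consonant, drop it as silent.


Word: "lesson" (6 letters)
Left-to-right scan:
  [1] 'l' (letter)
  [2] 'e' (letter)
  [3] 's' (letter)
  [4] 's' (letter)
  [5] 'o' (letter)
  [6] 'n' (letter)
Units from scan: 6
Sound units = 6 units


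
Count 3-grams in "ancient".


Word: "ancient" (length 7)
Number of 3-grams = length - 3 + 1 = 7 - 3 + 1
= 5


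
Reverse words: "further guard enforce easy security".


Original: "further guard enforce easy security"
Words (1..n): further | guard | enforce | easy | security
Reversed (n..1): security | easy | enforce | guard | further
Result = "security easy enforce guard further"


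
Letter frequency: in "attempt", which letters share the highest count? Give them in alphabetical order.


Word: "attempt"
Letter counts:
  'a': 1
  'e': 1
  'm': 1
  'p': 1
  't': 3
Maximum count = 3
Most frequent = 't' (3 times each)


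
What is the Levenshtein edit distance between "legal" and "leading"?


Word 1: "legal" (length 5)
Word 2: "leading" (length 7)
One optimal edit sequence (insert/delete/substitute each cost 1):
  1. keep 'l'
  2. keep 'e'
  3. insert 'a'  (+1)
  4. insert 'd'  (+1)
  5. substitute 'g' -> 'i'  (+1)
  6. substitute 'a' -> 'n'  (+1)
  7. substitute 'l' -> 'g'  (+1)
Total edit operations: 5
Edit distance = 5


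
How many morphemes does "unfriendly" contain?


Word: "unfriendly"
Morphemes: un- + friend + -ly
Each morpheme carries meaning
= 3 morphemes


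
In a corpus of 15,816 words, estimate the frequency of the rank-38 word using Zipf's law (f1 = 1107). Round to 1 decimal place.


Zipf's law: f(r) = f(1) / r
f(1) = 1107
f(38) = 1107 / 38
= 29.1 occurrences


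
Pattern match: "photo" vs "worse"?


Pattern of "photo": [0, 1, 2, 3, 2]
Pattern of "worse": [0, 1, 2, 3, 4]
Patterns do not match
Same pattern = No


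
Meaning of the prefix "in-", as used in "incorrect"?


Prefix: in-
Example: incorrect = in- + correct
Meaning = not / into


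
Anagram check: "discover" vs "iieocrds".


Word 1: "discover" → sorted: cdeiorsv
Word 2: "iieocrds" → sorted: cdeiiors
Same letters? cdeiorsv != cdeiiors
Anagram = No


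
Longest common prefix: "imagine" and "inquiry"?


Word 1: "imagine"
Word 2: "inquiry"
Comparing from start:
  Pos 0: 'i' == 'i'
  Pos 1: 'm' != 'n' (stop)
LCP = "i" (length 1)


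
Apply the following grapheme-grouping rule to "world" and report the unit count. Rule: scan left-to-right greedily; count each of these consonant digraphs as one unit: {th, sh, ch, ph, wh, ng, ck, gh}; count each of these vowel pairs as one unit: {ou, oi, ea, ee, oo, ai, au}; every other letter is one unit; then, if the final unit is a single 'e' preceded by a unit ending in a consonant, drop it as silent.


Word: "world" (5 letters)
Left-to-right scan:
  [1] 'w' (letter)
  [2] 'o' (letter)
  [3] 'r' (letter)
  [4] 'l' (letter)
  [5] 'd' (letter)
Units from scan: 5
Sound units = 5 units


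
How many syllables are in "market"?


Word: "market"
Syllable breakdown: mar | ket
Counting: 2 parts
= 2 syllables


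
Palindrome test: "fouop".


Word: "fouop"
Reversed: "pouof"
Forward == Backward? fouop != pouof
Palindrome = No


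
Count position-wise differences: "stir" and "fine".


Comparing character by character (same length = 4):
  Pos 0: 's' vs 'f' !=
  Pos 1: 't' vs 'i' !=
  Pos 2: 'i' vs 'n' !=
  Pos 3: 'r' vs 'e' !=
Hamming distance = 4


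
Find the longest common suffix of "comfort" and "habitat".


Word 1: "comfort"
Word 2: "habitat"
Comparing from end:
  Pos -1: 't' == 't'
  Pos -2: 'r' != 'a' (stop)
LCS = "t" (length 1)


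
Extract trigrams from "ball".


Word: "ball" (length 4)
Number of trigrams = 4 - 3 + 1 = 2
  Position 0: "bal"
  Position 1: "all"
Trigrams = "bal", "all"


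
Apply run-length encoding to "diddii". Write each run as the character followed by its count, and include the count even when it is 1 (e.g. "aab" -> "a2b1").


String: "diddii"
Scanning for consecutive runs:
  'd' x 1
  'i' x 1
  'd' x 2
  'i' x 2
RLE = "d1i1d2i2"


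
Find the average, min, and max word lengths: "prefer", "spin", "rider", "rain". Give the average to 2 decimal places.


Lengths: "prefer"=6, "spin"=4, "rider"=5, "rain"=4
Sum = 19, Count = 4
Average = 19/4 = 4.75
= avg=4.75, min=4, max=6


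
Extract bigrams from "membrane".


Word: "membrane" (length 8)
Number of bigrams = 8 - 2 + 1 = 7
  Position 0: "me"
  Position 1: "em"
  Position 2: "mb"
  Position 3: "br"
  Position 4: "ra"
  Position 5: "an"
  Position 6: "ne"
Bigrams = "me", "em", "mb", "br", "ra", "an", "ne"


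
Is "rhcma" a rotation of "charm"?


Word: "charm", Candidate: "rhcma"
Method: check if candidate is substring of word+word
"charmcharm" contains "rhcma"? No
Is rotation = No


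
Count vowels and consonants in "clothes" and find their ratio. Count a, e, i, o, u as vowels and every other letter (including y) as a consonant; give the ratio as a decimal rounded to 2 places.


Word: "clothes"
Vowels (a,e,i,o,u): 2
Consonants: 5
Ratio = 2/5
= 0.40


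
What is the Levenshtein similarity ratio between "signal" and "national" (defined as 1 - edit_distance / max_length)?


Word 1: "signal" (length 6)
Word 2: "national" (length 8)
One optimal edit sequence:
  1. insert 'n'  (+1)
  2. insert 'a'  (+1)
  3. substitute 's' -> 't'  (+1)
  4. keep 'i'
  5. substitute 'g' -> 'o'  (+1)
  6. keep 'n'
  7. keep 'a'
  8. keep 'l'
Edit distance = 4
Max length = max(6, 8) = 8
Similarity = 1 - 4/8
= 0.5000


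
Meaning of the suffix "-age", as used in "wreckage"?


Suffix: -age
As in: wreckage -> wreck + -age
Meaning = result / collection


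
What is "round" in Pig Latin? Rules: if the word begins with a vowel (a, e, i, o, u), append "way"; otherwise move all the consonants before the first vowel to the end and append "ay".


Word: "round"
Starts with consonant(s) → move to end, add 'ay'
Consonant cluster: "r"
Pig Latin = "oundray"


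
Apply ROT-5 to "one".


Word: "one"
Shift: 5
Each letter → (letter + shift) mod 26:
  'o' (14) + 5 = 19 → 't'
  'n' (13) + 5 = 18 → 's'
  'e' (4) + 5 = 9 → 'j'
Result = "tsj"


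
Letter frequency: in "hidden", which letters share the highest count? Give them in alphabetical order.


Word: "hidden"
Letter counts:
  'd': 2
  'e': 1
  'h': 1
  'i': 1
  'n': 1
Maximum count = 2
Most frequent = 'd' (2 times each)


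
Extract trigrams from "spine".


Word: "spine" (length 5)
Number of trigrams = 5 - 3 + 1 = 3
  Position 0: "spi"
  Position 1: "pin"
  Position 2: "ine"
Trigrams = "spi", "pin", "ine"


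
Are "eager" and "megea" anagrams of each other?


Word 1: "eager" → sorted: aeegr
Word 2: "megea" → sorted: aeegm
Same letters? aeegr != aeegm
Anagram = No


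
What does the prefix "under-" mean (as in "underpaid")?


Prefix: under-
Example: underpaid (under- + paid)
Meaning = insufficient


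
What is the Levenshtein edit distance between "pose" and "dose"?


Word 1: "pose" (length 4)
Word 2: "dose" (length 4)
One optimal edit sequence (insert/delete/substitute each cost 1):
  1. substitute 'p' -> 'd'  (+1)
  2. keep 'o'
  3. keep 's'
  4. keep 'e'
Total edit operations: 1
Edit distance = 1


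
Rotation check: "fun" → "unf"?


Word: "fun", Candidate: "unf"
Method: check if candidate is substring of word+word
"funfun" contains "unf"? Yes
Is rotation = Yes


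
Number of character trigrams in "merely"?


Word: "merely" (length 6)
Number of 3-grams = length - 3 + 1 = 6 - 3 + 1
= 4


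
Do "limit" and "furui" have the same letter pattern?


Pattern of "limit": [0, 1, 2, 1, 3]
Pattern of "furui": [0, 1, 2, 1, 3]
Patterns match
Same pattern = Yes


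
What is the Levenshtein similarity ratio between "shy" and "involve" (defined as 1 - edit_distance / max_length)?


Word 1: "shy" (length 3)
Word 2: "involve" (length 7)
One optimal edit sequence:
  1. insert 'i'  (+1)
  2. insert 'n'  (+1)
  3. insert 'v'  (+1)
  4. insert 'o'  (+1)
  5. substitute 's' -> 'l'  (+1)
  6. substitute 'h' -> 'v'  (+1)
  7. substitute 'y' -> 'e'  (+1)
Edit distance = 7
Max length = max(3, 7) = 7
Similarity = 1 - 7/7
= 0.0000


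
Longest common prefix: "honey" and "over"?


Word 1: "honey"
Word 2: "over"
Comparing from start:
  Pos 0: 'h' != 'o' (stop)
LCP = "" (length 0)


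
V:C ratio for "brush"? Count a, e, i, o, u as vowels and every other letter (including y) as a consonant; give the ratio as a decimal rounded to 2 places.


Word: "brush"
Vowels (a,e,i,o,u): 1
Consonants: 4
Ratio = 1/4
= 0.25


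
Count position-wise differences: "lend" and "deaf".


Comparing character by character (same length = 4):
  Pos 0: 'l' vs 'd' !=
  Pos 1: 'e' vs 'e' =
  Pos 2: 'n' vs 'a' !=
  Pos 3: 'd' vs 'f' !=
Hamming distance = 3


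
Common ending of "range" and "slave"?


Word 1: "range"
Word 2: "slave"
Comparing from end:
  Pos -1: 'e' == 'e'
  Pos -2: 'g' != 'v' (stop)
LCS = "e" (length 1)


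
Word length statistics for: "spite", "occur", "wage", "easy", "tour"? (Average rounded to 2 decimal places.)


Lengths: "spite"=5, "occur"=5, "wage"=4, "easy"=4, "tour"=4
Sum = 22, Count = 5
Average = 22/5 = 4.40
= avg=4.40, min=4, max=5


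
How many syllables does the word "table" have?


Word: "table"
Syllable breakdown: ta · ble
Counting: 2 parts
= 2 syllables


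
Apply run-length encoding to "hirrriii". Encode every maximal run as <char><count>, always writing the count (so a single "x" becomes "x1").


String: "hirrriii"
Scanning for consecutive runs:
  'h' x 1
  'i' x 1
  'r' x 3
  'i' x 3
RLE = "h1i1r3i3"


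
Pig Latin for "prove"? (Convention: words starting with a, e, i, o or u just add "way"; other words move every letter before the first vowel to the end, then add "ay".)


Word: "prove"
Starts with consonant(s) → move to end, add 'ay'
Consonant cluster: "pr"
Pig Latin = "ovepray"


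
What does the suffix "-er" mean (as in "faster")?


Suffix: -er
Example: faster (fast + -er)
Meaning = one who / more


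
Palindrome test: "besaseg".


Word: "besaseg"
Reversed: "gesaseb"
Forward == Backward? besaseg != gesaseb
Palindrome = No


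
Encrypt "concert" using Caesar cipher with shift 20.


Word: "concert"
Shift: 20
Each letter → (letter + shift) mod 26:
  'c' (2) + 20 = 22 → 'w'
  'o' (14) + 20 = 8 → 'i'
  'n' (13) + 20 = 7 → 'h'
  'c' (2) + 20 = 22 → 'w'
  'e' (4) + 20 = 24 → 'y'
  'r' (17) + 20 = 11 → 'l'
  't' (19) + 20 = 13 → 'n'
Result = "wihwyln"


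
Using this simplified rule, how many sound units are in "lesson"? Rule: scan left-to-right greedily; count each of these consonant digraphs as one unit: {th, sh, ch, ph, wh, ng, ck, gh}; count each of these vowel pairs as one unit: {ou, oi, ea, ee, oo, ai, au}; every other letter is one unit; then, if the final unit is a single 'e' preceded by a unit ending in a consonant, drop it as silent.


Word: "lesson" (6 letters)
Left-to-right scan:
  1. 'l' (letter)
  2. 'e' (letter)
  3. 's' (letter)
  4. 's' (letter)
  5. 'o' (letter)
  6. 'n' (letter)
Units from scan: 6
Sound units = 6 units


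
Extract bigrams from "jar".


Word: "jar" (length 3)
Number of bigrams = 3 - 2 + 1 = 2
  Position 0: "ja"
  Position 1: "ar"
Bigrams = "ja", "ar"


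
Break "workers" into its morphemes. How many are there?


Word: "workers"
Morphemes: work / -er / -s
Each morpheme carries meaning
= 3 morphemes


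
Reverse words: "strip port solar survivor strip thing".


Original: "strip port solar survivor strip thing"
Words (1..n): strip | port | solar | survivor | strip | thing
Reversed (n..1): thing | strip | survivor | solar | port | strip
Result = "thing strip survivor solar port strip"


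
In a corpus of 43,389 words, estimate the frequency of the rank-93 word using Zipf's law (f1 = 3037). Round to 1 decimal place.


Zipf's law: f(r) = f(1) / r
f(1) = 3037
f(93) = 3037 / 93
= 32.7 occurrences


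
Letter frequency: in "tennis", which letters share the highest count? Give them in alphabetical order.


Word: "tennis"
Letter counts:
  'e': 1
  'i': 1
  'n': 2
  's': 1
  't': 1
Maximum count = 2
Most frequent = 'n' (2 times each)


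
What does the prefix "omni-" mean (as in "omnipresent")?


Prefix: omni-
As in: omnipresent -> omni- + present
Meaning = all


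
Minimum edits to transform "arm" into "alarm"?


Word 1: "arm" (length 3)
Word 2: "alarm" (length 5)
One optimal edit sequence (insert/delete/substitute each cost 1):
  1. insert 'a'  (+1)
  2. insert 'l'  (+1)
  3. keep 'a'
  4. keep 'r'
  5. keep 'm'
Total edit operations: 2
Edit distance = 2


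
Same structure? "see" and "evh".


Pattern of "see": [0, 1, 1]
Pattern of "evh": [0, 1, 2]
Patterns do not match
Same pattern = No


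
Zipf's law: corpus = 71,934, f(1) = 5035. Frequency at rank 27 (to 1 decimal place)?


Zipf's law: f(r) = f(1) / r
f(1) = 5035
f(27) = 5035 / 27
= 186.5 occurrences


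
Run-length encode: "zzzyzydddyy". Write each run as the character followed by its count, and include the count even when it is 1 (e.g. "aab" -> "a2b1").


String: "zzzyzydddyy"
Scanning for consecutive runs:
  'z' x 3
  'y' x 1
  'z' x 1
  'y' x 1
  'd' x 3
  'y' x 2
RLE = "z3y1z1y1d3y2"


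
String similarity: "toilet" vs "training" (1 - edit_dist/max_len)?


Word 1: "toilet" (length 6)
Word 2: "training" (length 8)
One optimal edit sequence:
  1. keep 't'
  2. insert 'r'  (+1)
  3. substitute 'o' -> 'a'  (+1)
  4. keep 'i'
  5. insert 'n'  (+1)
  6. substitute 'l' -> 'i'  (+1)
  7. substitute 'e' -> 'n'  (+1)
  8. substitute 't' -> 'g'  (+1)
Edit distance = 6
Max length = max(6, 8) = 8
Similarity = 1 - 6/8
= 0.2500


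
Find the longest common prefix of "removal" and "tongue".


Word 1: "removal"
Word 2: "tongue"
Comparing from start:
  Pos 0: 'r' != 't' (stop)
LCP = "" (length 0)


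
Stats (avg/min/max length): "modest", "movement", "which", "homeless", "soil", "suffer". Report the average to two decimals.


Lengths: "modest"=6, "movement"=8, "which"=5, "homeless"=8, "soil"=4, "suffer"=6
Sum = 37, Count = 6
Average = 37/6 = 6.17
= avg=6.17, min=4, max=8


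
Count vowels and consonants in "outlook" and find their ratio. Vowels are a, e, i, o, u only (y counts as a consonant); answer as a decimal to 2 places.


Word: "outlook"
Vowels (a,e,i,o,u): 4
Consonants: 3
Ratio = 4/3
= 1.33


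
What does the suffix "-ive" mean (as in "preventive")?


Suffix: -ive
As in: preventive -> prevent + -ive
Meaning = tending to


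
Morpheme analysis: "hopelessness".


Word: "hopelessness"
Morphemes: hope / -less / -ness
Each morpheme carries meaning
= 3 morphemes


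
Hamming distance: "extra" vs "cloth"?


Comparing character by character (same length = 5):
  Pos 0: 'e' vs 'c' !=
  Pos 1: 'x' vs 'l' !=
  Pos 2: 't' vs 'o' !=
  Pos 3: 'r' vs 't' !=
  Pos 4: 'a' vs 'h' !=
Hamming distance = 5


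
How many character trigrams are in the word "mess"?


Word: "mess" (length 4)
Number of 3-grams = length - 3 + 1 = 4 - 3 + 1
= 2


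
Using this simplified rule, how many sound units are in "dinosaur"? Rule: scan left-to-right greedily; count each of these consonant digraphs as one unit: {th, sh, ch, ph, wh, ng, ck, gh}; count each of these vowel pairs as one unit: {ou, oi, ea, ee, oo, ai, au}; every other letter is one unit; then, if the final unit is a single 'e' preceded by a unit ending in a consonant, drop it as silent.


Word: "dinosaur" (8 letters)
Left-to-right scan:
  (1) 'd' (letter)
  (2) 'i' (letter)
  (3) 'n' (letter)
  (4) 'o' (letter)
  (5) 's' (letter)
  (6) 'au' (vowel-pair)
  (7) 'r' (letter)
Units from scan: 7
Sound units = 7 units


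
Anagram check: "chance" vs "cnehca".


Word 1: "chance" → sorted: accehn
Word 2: "cnehca" → sorted: accehn
Same letters? accehn == accehn
Anagram = Yes


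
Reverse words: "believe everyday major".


Original: "believe everyday major"
Words (1..n): believe | everyday | major
Reversed (n..1): major | everyday | believe
Result = "major everyday believe"


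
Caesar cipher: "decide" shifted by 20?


Word: "decide"
Shift: 20
Each letter → (letter + shift) mod 26:
  'd' (3) + 20 = 23 → 'x'
  'e' (4) + 20 = 24 → 'y'
  'c' (2) + 20 = 22 → 'w'
  'i' (8) + 20 = 2 → 'c'
  'd' (3) + 20 = 23 → 'x'
  'e' (4) + 20 = 24 → 'y'
Result = "xywcxy"


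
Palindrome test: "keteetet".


Word: "keteetet"
Reversed: "teteetek"
Forward == Backward? keteetet != teteetek
Palindrome = No


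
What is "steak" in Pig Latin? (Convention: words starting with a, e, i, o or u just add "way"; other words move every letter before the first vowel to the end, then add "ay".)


Word: "steak"
Starts with consonant(s) → move to end, add 'ay'
Consonant cluster: "st"
Pig Latin = "eakstay"


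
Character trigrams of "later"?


Word: "later" (length 5)
Number of trigrams = 5 - 3 + 1 = 3
  Position 0: "lat"
  Position 1: "ate"
  Position 2: "ter"
Trigrams = "lat", "ate", "ter"


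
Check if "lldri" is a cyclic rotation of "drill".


Word: "drill", Candidate: "lldri"
Method: check if candidate is substring of word+word
"drilldrill" contains "lldri"? Yes
Is rotation = Yes


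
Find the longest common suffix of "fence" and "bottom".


Word 1: "fence"
Word 2: "bottom"
Comparing from end:
  Pos -1: 'e' != 'm' (stop)
LCS = "" (length 0)


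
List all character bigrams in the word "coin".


Word: "coin" (length 4)
Number of bigrams = 4 - 2 + 1 = 3
  Position 0: "co"
  Position 1: "oi"
  Position 2: "in"
Bigrams = "co", "oi", "in"


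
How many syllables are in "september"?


Word: "september"
Syllable breakdown: sep-tem-ber
Counting: 3 parts
= 3 syllables


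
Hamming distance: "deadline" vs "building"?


Comparing character by character (same length = 8):
  Pos 0: 'd' vs 'b' !=
  Pos 1: 'e' vs 'u' !=
  Pos 2: 'a' vs 'i' !=
  Pos 3: 'd' vs 'l' !=
  Pos 4: 'l' vs 'd' !=
  Pos 5: 'i' vs 'i' =
  Pos 6: 'n' vs 'n' =
  Pos 7: 'e' vs 'g' !=
Hamming distance = 6


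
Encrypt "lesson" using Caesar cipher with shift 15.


Word: "lesson"
Shift: 15
Each letter → (letter + shift) mod 26:
  'l' (11) + 15 = 0 → 'a'
  'e' (4) + 15 = 19 → 't'
  's' (18) + 15 = 7 → 'h'
  's' (18) + 15 = 7 → 'h'
  'o' (14) + 15 = 3 → 'd'
  'n' (13) + 15 = 2 → 'c'
Result = "athhdc"


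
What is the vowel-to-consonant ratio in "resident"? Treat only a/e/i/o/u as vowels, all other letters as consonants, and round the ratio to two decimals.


Word: "resident"
Vowels (a,e,i,o,u): 3
Consonants: 5
Ratio = 3/5
= 0.60


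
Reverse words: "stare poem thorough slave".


Original: "stare poem thorough slave"
Words (1..n): stare | poem | thorough | slave
Reversed (n..1): slave | thorough | poem | stare
Result = "slave thorough poem stare"


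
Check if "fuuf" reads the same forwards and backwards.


Word: "fuuf"
Reversed: "fuuf"
Forward == Backward? fuuf == fuuf
Palindrome = Yes


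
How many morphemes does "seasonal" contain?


Word: "seasonal"
Morphemes: season / -al
Each morpheme carries meaning
= 2 morphemes


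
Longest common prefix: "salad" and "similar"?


Word 1: "salad"
Word 2: "similar"
Comparing from start:
  Pos 0: 's' == 's'
  Pos 1: 'a' != 'i' (stop)
LCP = "s" (length 1)


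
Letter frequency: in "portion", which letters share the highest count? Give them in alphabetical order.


Word: "portion"
Letter counts:
  'i': 1
  'n': 1
  'o': 2
  'p': 1
  'r': 1
  't': 1
Maximum count = 2
Most frequent = 'o' (2 times each)


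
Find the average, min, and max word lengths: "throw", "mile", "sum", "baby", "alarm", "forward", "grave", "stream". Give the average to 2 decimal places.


Lengths: "throw"=5, "mile"=4, "sum"=3, "baby"=4, "alarm"=5, "forward"=7, "grave"=5, "stream"=6
Sum = 39, Count = 8
Average = 39/8 = 4.88
= avg=4.88, min=3, max=7


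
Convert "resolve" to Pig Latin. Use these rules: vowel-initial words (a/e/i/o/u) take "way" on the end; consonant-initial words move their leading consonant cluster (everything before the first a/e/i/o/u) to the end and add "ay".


Word: "resolve"
Starts with consonant(s) → move to end, add 'ay'
Consonant cluster: "r"
Pig Latin = "esolveray"


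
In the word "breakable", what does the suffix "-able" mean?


Suffix: -able
As in: breakable -> break + -able
Meaning = capable of


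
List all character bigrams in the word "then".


Word: "then" (length 4)
Number of bigrams = 4 - 2 + 1 = 3
  Position 0: "th"
  Position 1: "he"
  Position 2: "en"
Bigrams = "th", "he", "en"


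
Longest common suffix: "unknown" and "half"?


Word 1: "unknown"
Word 2: "half"
Comparing from end:
  Pos -1: 'n' != 'f' (stop)
LCS = "" (length 0)


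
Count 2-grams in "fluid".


Word: "fluid" (length 5)
Number of 2-grams = length - 2 + 1 = 5 - 2 + 1
= 4


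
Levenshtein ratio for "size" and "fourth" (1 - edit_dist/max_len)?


Word 1: "size" (length 4)
Word 2: "fourth" (length 6)
One optimal edit sequence:
  1. insert 'f'  (+1)
  2. insert 'o'  (+1)
  3. substitute 's' -> 'u'  (+1)
  4. substitute 'i' -> 'r'  (+1)
  5. substitute 'z' -> 't'  (+1)
  6. substitute 'e' -> 'h'  (+1)
Edit distance = 6
Max length = max(4, 6) = 6
Similarity = 1 - 6/6
= 0.0000


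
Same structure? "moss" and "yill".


Pattern of "moss": [0, 1, 2, 2]
Pattern of "yill": [0, 1, 2, 2]
Patterns match
Same pattern = Yes


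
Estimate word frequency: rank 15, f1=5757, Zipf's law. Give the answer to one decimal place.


Zipf's law: f(r) = f(1) / r
f(1) = 5757
f(15) = 5757 / 15
= 383.8 occurrences


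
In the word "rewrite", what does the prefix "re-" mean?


Prefix: re-
As in: rewrite -> re- + write
Meaning = again


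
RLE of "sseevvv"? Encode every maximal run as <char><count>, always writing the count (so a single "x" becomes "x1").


String: "sseevvv"
Scanning for consecutive runs:
  's' x 2
  'e' x 2
  'v' x 3
RLE = "s2e2v3"


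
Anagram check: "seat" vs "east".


Word 1: "seat" → sorted: aest
Word 2: "east" → sorted: aest
Same letters? aest == aest
Anagram = Yes


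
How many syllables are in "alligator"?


Word: "alligator"
Syllable breakdown: al / li / ga / tor
Counting: 4 parts
= 4 syllables


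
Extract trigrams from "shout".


Word: "shout" (length 5)
Number of trigrams = 5 - 3 + 1 = 3
  Position 0: "sho"
  Position 1: "hou"
  Position 2: "out"
Trigrams = "sho", "hou", "out"


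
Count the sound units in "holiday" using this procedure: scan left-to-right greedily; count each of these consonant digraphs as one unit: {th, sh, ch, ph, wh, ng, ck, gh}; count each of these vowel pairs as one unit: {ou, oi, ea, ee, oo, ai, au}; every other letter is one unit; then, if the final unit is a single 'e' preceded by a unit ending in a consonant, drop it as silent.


Word: "holiday" (7 letters)
Left-to-right scan:
  1. 'h' (letter)
  2. 'o' (letter)
  3. 'l' (letter)
  4. 'i' (letter)
  5. 'd' (letter)
  6. 'a' (letter)
  7. 'y' (letter)
Units from scan: 7
Sound units = 7 units


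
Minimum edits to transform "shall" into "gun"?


Word 1: "shall" (length 5)
Word 2: "gun" (length 3)
One optimal edit sequence (insert/delete/substitute each cost 1):
  1. delete 's'  (+1)
  2. delete 'h'  (+1)
  3. substitute 'a' -> 'g'  (+1)
  4. substitute 'l' -> 'u'  (+1)
  5. substitute 'l' -> 'n'  (+1)
Total edit operations: 5
Edit distance = 5


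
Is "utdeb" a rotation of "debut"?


Word: "debut", Candidate: "utdeb"
Method: check if candidate is substring of word+word
"debutdebut" contains "utdeb"? Yes
Is rotation = Yes


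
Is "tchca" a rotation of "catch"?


Word: "catch", Candidate: "tchca"
Method: check if candidate is substring of word+word
"catchcatch" contains "tchca"? Yes
Is rotation = Yes


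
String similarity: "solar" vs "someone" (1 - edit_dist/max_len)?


Word 1: "solar" (length 5)
Word 2: "someone" (length 7)
One optimal edit sequence:
  1. keep 's'
  2. keep 'o'
  3. insert 'm'  (+1)
  4. insert 'e'  (+1)
  5. substitute 'l' -> 'o'  (+1)
  6. substitute 'a' -> 'n'  (+1)
  7. substitute 'r' -> 'e'  (+1)
Edit distance = 5
Max length = max(5, 7) = 7
Similarity = 1 - 5/7
= 0.2857


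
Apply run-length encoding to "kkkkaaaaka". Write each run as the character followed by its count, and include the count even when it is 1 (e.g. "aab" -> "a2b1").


String: "kkkkaaaaka"
Scanning for consecutive runs:
  'k' x 4
  'a' x 4
  'k' x 1
  'a' x 1
RLE = "k4a4k1a1"


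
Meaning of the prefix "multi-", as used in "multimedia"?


Prefix: multi-
Example: multimedia (multi- + media)
Meaning = many


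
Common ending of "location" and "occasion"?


Word 1: "location"
Word 2: "occasion"
Comparing from end:
  Pos -1: 'n' == 'n'
  Pos -2: 'o' == 'o'
  Pos -3: 'i' == 'i'
  Pos -4: 't' != 's' (stop)
LCS = "ion" (length 3)


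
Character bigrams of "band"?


Word: "band" (length 4)
Number of bigrams = 4 - 2 + 1 = 3
  Position 0: "ba"
  Position 1: "an"
  Position 2: "nd"
Bigrams = "ba", "an", "nd"


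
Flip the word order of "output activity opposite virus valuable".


Original: "output activity opposite virus valuable"
Words (1..n): output | activity | opposite | virus | valuable
Reversed (n..1): valuable | virus | opposite | activity | output
Result = "valuable virus opposite activity output"


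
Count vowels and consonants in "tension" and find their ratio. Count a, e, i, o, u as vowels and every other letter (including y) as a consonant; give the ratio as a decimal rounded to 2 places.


Word: "tension"
Vowels (a,e,i,o,u): 3
Consonants: 4
Ratio = 3/4
= 0.75


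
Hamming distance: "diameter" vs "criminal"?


Comparing character by character (same length = 8):
  Pos 0: 'd' vs 'c' !=
  Pos 1: 'i' vs 'r' !=
  Pos 2: 'a' vs 'i' !=
  Pos 3: 'm' vs 'm' =
  Pos 4: 'e' vs 'i' !=
  Pos 5: 't' vs 'n' !=
  Pos 6: 'e' vs 'a' !=
  Pos 7: 'r' vs 'l' !=
Hamming distance = 7


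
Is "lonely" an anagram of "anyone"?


Word 1: "anyone" → sorted: aennoy
Word 2: "lonely" → sorted: ellnoy
Same letters? aennoy != ellnoy
Anagram = No


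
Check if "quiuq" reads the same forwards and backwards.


Word: "quiuq"
Reversed: "quiuq"
Forward == Backward? quiuq == quiuq
Palindrome = Yes


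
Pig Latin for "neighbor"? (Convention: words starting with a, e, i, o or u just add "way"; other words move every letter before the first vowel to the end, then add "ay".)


Word: "neighbor"
Starts with consonant(s) → move to end, add 'ay'
Consonant cluster: "n"
Pig Latin = "eighbornay"


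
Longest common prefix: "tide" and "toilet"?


Word 1: "tide"
Word 2: "toilet"
Comparing from start:
  Pos 0: 't' == 't'
  Pos 1: 'i' != 'o' (stop)
LCP = "t" (length 1)


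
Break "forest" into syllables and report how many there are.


Word: "forest"
Syllable breakdown: for · est
Counting: 2 parts
= 2 syllables


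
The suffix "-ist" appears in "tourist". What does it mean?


Suffix: -ist
Example: tourist (tour + -ist)
Meaning = one who practices


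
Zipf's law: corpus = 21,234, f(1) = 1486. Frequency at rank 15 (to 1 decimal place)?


Zipf's law: f(r) = f(1) / r
f(1) = 1486
f(15) = 1486 / 15
= 99.1 occurrences


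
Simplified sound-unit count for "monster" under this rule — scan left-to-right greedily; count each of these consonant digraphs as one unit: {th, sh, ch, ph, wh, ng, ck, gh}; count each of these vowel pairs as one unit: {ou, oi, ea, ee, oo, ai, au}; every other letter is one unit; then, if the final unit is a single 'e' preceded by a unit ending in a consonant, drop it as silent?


Word: "monster" (7 letters)
Left-to-right scan:
  1. 'm' (letter)
  2. 'o' (letter)
  3. 'n' (letter)
  4. 's' (letter)
  5. 't' (letter)
  6. 'e' (letter)
  7. 'r' (letter)
Units from scan: 7
Sound units = 7 units


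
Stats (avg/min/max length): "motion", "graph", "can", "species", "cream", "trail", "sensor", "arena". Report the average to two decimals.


Lengths: "motion"=6, "graph"=5, "can"=3, "species"=7, "cream"=5, "trail"=5, "sensor"=6, "arena"=5
Sum = 42, Count = 8
Average = 42/8 = 5.25
= avg=5.25, min=3, max=7


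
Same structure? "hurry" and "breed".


Pattern of "hurry": [0, 1, 2, 2, 3]
Pattern of "breed": [0, 1, 2, 2, 3]
Patterns match
Same pattern = Yes


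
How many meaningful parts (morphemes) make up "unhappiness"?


Word: "unhappiness"
Morphemes: un- | happi | -ness
Each morpheme carries meaning
= 3 morphemes


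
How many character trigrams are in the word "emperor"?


Word: "emperor" (length 7)
Number of 3-grams = length - 3 + 1 = 7 - 3 + 1
= 5


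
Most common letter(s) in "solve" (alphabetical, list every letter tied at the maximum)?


Word: "solve"
Letter counts:
  'e': 1
  'l': 1
  'o': 1
  's': 1
  'v': 1
Maximum count = 1
Most frequent = 'e', 'l', 'o', 's', 'v' (1 time each)


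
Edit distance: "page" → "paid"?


Word 1: "page" (length 4)
Word 2: "paid" (length 4)
One optimal edit sequence (insert/delete/substitute each cost 1):
  1. keep 'p'
  2. keep 'a'
  3. substitute 'g' -> 'i'  (+1)
  4. substitute 'e' -> 'd'  (+1)
Total edit operations: 2
Edit distance = 2


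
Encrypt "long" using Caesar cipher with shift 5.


Word: "long"
Shift: 5
Each letter → (letter + shift) mod 26:
  'l' (11) + 5 = 16 → 'q'
  'o' (14) + 5 = 19 → 't'
  'n' (13) + 5 = 18 → 's'
  'g' (6) + 5 = 11 → 'l'
Result = "qtsl"


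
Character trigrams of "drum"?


Word: "drum" (length 4)
Number of trigrams = 4 - 3 + 1 = 2
  Position 0: "dru"
  Position 1: "rum"
Trigrams = "dru", "rum"


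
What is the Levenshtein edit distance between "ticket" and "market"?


Word 1: "ticket" (length 6)
Word 2: "market" (length 6)
One optimal edit sequence (insert/delete/substitute each cost 1):
  1. substitute 't' -> 'm'  (+1)
  2. substitute 'i' -> 'a'  (+1)
  3. substitute 'c' -> 'r'  (+1)
  4. keep 'k'
  5. keep 'e'
  6. keep 't'
Total edit operations: 3
Edit distance = 3


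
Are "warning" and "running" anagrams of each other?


Word 1: "warning" → sorted: aginnrw
Word 2: "running" → sorted: ginnnru
Same letters? aginnrw != ginnnru
Anagram = No


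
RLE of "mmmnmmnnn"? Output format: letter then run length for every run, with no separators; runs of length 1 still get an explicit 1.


String: "mmmnmmnnn"
Scanning for consecutive runs:
  'm' x 3
  'n' x 1
  'm' x 2
  'n' x 3
RLE = "m3n1m2n3"


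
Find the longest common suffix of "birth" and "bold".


Word 1: "birth"
Word 2: "bold"
Comparing from end:
  Pos -1: 'h' != 'd' (stop)
LCS = "" (length 0)
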